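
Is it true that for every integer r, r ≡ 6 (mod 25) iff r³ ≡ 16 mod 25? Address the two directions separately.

(⇒) Suppose r ≡ 6 (mod 25). Write r = 25j + 6. Then (25j + 6)³ = 15625j³ + 11250j² + 2700j + 216 = 25(625j³ + 450j² + 108j + 8) + 16, so r³ ≡ 16 (mod 25).

(⇐) Conversely, suppose r³ ≡ 16 (mod 25). The only residue r in {0, …, 24} with r³ ≡ 16 (mod 25) is r = 6, so r ≡ 6 (mod 25).

Equivalent; both directions hold.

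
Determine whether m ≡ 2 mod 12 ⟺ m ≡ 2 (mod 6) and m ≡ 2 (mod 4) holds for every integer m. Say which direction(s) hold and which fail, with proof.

(←) If m ≡ 2 (mod 6) and m ≡ 2 (mod 4), then by the Chinese remainder theorem m ≡ 2 (mod 12). This is exactly m ≡ 2 (mod 12).

(→) Suppose m ≡ 2 (mod 12); write m = 12j + 2. Since 6 ∣ 12, reducing mod 6 gives m ≡ 2 (mod 6); since 4 ∣ 12, reducing mod 4 gives m ≡ 2 (mod 4).

The biconditional holds.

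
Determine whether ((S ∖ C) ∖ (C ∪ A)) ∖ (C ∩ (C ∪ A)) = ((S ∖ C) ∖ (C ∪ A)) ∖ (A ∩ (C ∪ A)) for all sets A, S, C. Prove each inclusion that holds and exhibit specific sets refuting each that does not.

Forward inclusion. Let x ∈ ((S ∖ C) ∖ (C ∪ A)) ∖ (C ∩ (C ∪ A)). Then x ∈ S and x ∉ A, C, from which x ∈ ((S ∖ C) ∖ (C ∪ A)) ∖ (A ∩ (C ∪ A)).

Reverse inclusion. Let x ∈ ((S ∖ C) ∖ (C ∪ A)) ∖ (A ∩ (C ∪ A)). Then x ∈ S and x ∉ A, C, from which x ∈ ((S ∖ C) ∖ (C ∪ A)) ∖ (C ∩ (C ∪ A)).

The two sets are equal.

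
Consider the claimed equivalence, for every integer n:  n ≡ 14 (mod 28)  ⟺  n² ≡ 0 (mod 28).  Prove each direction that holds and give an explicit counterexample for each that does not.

The forward direction holds; the converse fails.

(→) Suppose n ≡ 14 (mod 28). Write n = 28j + 14. Then (28j + 14)² = 784j² + 784j + 196 = 28(28j² + 28j + 7) + 0, so n² ≡ 0 (mod 28).

(←) This fails: take n = 0. Then 0² = 0 ≡ 0 (mod 28), yet 0 ≡ 0 (mod 28), not 14.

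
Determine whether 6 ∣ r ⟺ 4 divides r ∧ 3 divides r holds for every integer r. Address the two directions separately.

(⇐) Suppose 4 ∣ r and 3 ∣ r. Any common multiple of 4 and 3 is a multiple of their lcm; here gcd(4, 3) = 1, so lcm(4, 3) = 4·3 = 12, so 12 ∣ r. Since 6 ∣ 12, it follows that 6 ∣ r.

(⇒) This fails: take r = 6. Certainly 6 ∣ 6, but 4 ∤ 6.

Only the reverse direction holds.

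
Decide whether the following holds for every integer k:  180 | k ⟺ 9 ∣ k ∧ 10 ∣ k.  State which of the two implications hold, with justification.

Only the forward implication holds.

(→) If 180 ∣ k, write k = 180q. Since 180 = 20·9, k = 9·(20q), so 9 ∣ k; and since 180 = 18·10, k = 10·(18q), so 10 ∣ k.

(←) This fails: take k = 90. Both 9 ∣ 90 and 10 ∣ 90, yet 90 is not a multiple of 180 (since 90 = 0·180 + 90), so 180 ∤ 90.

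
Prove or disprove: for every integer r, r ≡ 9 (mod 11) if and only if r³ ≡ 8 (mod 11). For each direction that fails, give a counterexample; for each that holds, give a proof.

(→) This fails: take r = 9. Then 9 ≡ 9 (mod 11), but 9³ = 729 ≡ 3 (mod 11), not 8.

(←) This fails: take r = 2. Then 2³ = 8 ≡ 8 (mod 11), yet 2 ≡ 2 (mod 11), not 9.

(⇒) fails and (⇐) fails.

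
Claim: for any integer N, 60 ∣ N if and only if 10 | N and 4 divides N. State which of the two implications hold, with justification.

Only the forward direction holds.

(⟹) If 60 ∣ N, write N = 60q. Since 60 = 6·10, N = 10·(6q), so 10 ∣ N; and since 60 = 15·4, N = 4·(15q), so 4 ∣ N.

(⟸) This fails: take N = 20. Both 10 ∣ 20 and 4 ∣ 20, yet 20 is not a multiple of 60 (since 20 = 0·60 + 20), so 60 ∤ 20.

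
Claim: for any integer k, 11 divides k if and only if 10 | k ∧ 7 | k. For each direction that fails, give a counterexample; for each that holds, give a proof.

Both directions fail.

Forward direction. This fails: take k = 11. Certainly 11 ∣ 11, but 10 ∤ 11.

Converse. This fails: take k = 70. Both 10 ∣ 70 and 7 ∣ 70, yet 70 is not a multiple of 11 (since 70 = 6·11 + 4), so 11 ∤ 70.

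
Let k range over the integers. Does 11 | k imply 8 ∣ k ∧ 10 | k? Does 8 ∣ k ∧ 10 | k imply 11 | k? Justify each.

(⇒) This fails: take k = 11. Certainly 11 ∣ 11, but 8 ∤ 11.

(⇐) This fails: take k = 40. Both 8 ∣ 40 and 10 ∣ 40, yet 40 is not a multiple of 11 (since 40 = 3·11 + 7), so 11 ∤ 40.

(⇒) fails and (⇐) fails.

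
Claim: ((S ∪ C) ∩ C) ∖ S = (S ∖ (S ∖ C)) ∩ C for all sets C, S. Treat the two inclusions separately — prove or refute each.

(⟹) This inclusion fails. Take C = {1}, S = ∅; then 1 ∈ ((S ∪ C) ∩ C) ∖ S but 1 ∉ (S ∖ (S ∖ C)) ∩ C.

(⟸) This inclusion fails. Take C = {1}, S = {1}; then 1 ∈ (S ∖ (S ∖ C)) ∩ C but 1 ∉ ((S ∪ C) ∩ C) ∖ S.

(⊆) fails and (⊇) fails.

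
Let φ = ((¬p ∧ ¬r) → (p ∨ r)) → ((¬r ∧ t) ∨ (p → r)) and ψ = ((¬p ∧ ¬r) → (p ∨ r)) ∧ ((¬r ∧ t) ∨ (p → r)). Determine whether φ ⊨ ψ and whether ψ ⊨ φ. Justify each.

(→) This fails. Under r = F, p = F, t = F, the left side is true but the right side is false.

(←) Assume the antecedent. If r is true, the consequent reduces to true regardless of the other variables. If r is false, the antecedent forces (r = F, p = T, t = T), and the consequent holds there. Either way the consequent holds.

The forward direction fails; the converse holds.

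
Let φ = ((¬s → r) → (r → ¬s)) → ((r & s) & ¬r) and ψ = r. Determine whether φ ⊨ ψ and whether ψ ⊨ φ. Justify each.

Only the forward implication holds.

(⇒) Assume the antecedent. If s is true, the antecedent forces (s = T, r = T), and r holds there. If s is false, the antecedent cannot hold. Either way r holds.

(⇐) This fails. Under s = F, r = T, the left side is false but the right side is true.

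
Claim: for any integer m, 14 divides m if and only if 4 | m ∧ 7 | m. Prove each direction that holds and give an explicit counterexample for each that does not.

Not equivalent: only (⇐) holds.

(⇐) Suppose 4 ∣ m and 7 ∣ m. Any common multiple of 4 and 7 is a multiple of their lcm; here gcd(4, 7) = 1, so lcm(4, 7) = 4·7 = 28, so 28 ∣ m. Since 14 ∣ 28, it follows that 14 ∣ m.

(⇒) This fails: take m = 14. Certainly 14 ∣ 14, but 4 ∤ 14.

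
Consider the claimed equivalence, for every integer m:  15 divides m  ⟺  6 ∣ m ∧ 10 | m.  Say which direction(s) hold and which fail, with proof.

(⇒) This fails: take m = 15. Certainly 15 ∣ 15, but 6 ∤ 15.

(⇐) Suppose 6 ∣ m and 10 ∣ m. Any common multiple of 6 and 10 is a multiple of their lcm; here lcm(6, 10) = 6·10/gcd(6, 10) = 60/2 = 30, so 30 ∣ m. Since 15 ∣ 30, it follows that 15 ∣ m.

(⇒) fails; (⇐) holds.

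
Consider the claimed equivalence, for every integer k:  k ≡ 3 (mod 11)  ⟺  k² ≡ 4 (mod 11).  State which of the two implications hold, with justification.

(⇒) fails and (⇐) fails.

Forward direction. This fails: take k = 3. Then 3 ≡ 3 (mod 11), but 3² = 9 ≡ 9 (mod 11), not 4.

Converse. This fails: take k = 2. Then 2² = 4 ≡ 4 (mod 11), yet 2 ≡ 2 (mod 11), not 3.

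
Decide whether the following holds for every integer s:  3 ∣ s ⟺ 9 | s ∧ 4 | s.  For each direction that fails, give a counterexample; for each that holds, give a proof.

Not equivalent: only (⇐) holds.

(→) This fails: take s = 3. Certainly 3 ∣ 3, but 9 ∤ 3.

(←) Suppose 9 ∣ s and 4 ∣ s. Any common multiple of 9 and 4 is a multiple of their lcm; here gcd(9, 4) = 1, so lcm(9, 4) = 9·4 = 36, so 36 ∣ s. Since 3 ∣ 36, it follows that 3 ∣ s.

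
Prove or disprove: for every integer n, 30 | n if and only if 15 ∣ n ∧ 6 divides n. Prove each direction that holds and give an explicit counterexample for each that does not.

Both directions hold; the statement is true.

(⟹) If 30 ∣ n, write n = 30q. Since 30 = 2·15, n = 15·(2q), so 15 ∣ n; and since 30 = 5·6, n = 6·(5q), so 6 ∣ n.

(⟸) Suppose 15 ∣ n and 6 ∣ n. Any common multiple of 15 and 6 is a multiple of their lcm; here lcm(15, 6) = 15·6/gcd(15, 6) = 90/3 = 30, so 30 ∣ n.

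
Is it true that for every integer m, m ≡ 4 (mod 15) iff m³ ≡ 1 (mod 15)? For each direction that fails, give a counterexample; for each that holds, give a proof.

(→) This fails: take m = 4. Then 4 ≡ 4 (mod 15), but 4³ = 64 ≡ 4 (mod 15), not 1.

(←) This fails: take m = 1. Then 1³ = 1 ≡ 1 (mod 15), yet 1 ≡ 1 (mod 15), not 4.

Neither implication holds.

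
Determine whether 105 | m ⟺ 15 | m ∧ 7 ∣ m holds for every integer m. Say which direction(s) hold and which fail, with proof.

(⇒) If 105 ∣ m, write m = 105q. Since 105 = 7·15, m = 15·(7q), so 15 ∣ m; and since 105 = 15·7, m = 7·(15q), so 7 ∣ m.

(⇐) Suppose 15 ∣ m and 7 ∣ m. Any common multiple of 15 and 7 is a multiple of their lcm; here gcd(15, 7) = 1, so lcm(15, 7) = 15·7 = 105, so 105 ∣ m.

Both directions hold; the statement is true.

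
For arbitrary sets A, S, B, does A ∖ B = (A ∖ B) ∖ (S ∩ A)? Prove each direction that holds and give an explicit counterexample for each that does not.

(⟸) Let x ∈ (A ∖ B) ∖ (S ∩ A). Then x ∈ A and x ∉ S, B, from which x ∈ A ∖ B.

(⟹) This inclusion fails. Take A = {1}, S = {1}, B = ∅; then 1 ∈ A ∖ B but 1 ∉ (A ∖ B) ∖ (S ∩ A).

(⊆) fails; (⊇) holds.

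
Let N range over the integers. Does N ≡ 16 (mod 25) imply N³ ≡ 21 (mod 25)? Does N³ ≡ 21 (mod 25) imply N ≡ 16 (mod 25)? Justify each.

(⟹) Suppose N ≡ 16 (mod 25). Write N = 25j + 16. Then (25j + 16)³ = 15625j³ + 30000j² + 19200j + 4096 = 25(625j³ + 1200j² + 768j + 163) + 21, so N³ ≡ 21 (mod 25).

(⟸) Conversely, suppose N³ ≡ 21 (mod 25). The only residue r in {0, …, 24} with r³ ≡ 21 (mod 25) is r = 16, so N ≡ 16 (mod 25).

Both implications hold.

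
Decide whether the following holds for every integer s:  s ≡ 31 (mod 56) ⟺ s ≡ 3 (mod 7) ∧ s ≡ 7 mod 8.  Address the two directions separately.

[⇒] Suppose s ≡ 31 (mod 56); write s = 56j + 31. Since 7 ∣ 56, reducing mod 7 gives s ≡ 31 ≡ 3 (mod 7); since 8 ∣ 56, reducing mod 8 gives s ≡ 31 ≡ 7 (mod 8).

[⇐] Conversely, if s ≡ 3 (mod 7) and s ≡ 7 (mod 8), then by the Chinese remainder theorem s ≡ 31 (mod 56). This is exactly s ≡ 31 (mod 56).

Equivalent; both directions hold.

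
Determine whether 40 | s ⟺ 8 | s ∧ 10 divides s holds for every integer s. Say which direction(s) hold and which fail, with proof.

(⟸) Suppose 8 ∣ s and 10 ∣ s. Any common multiple of 8 and 10 is a multiple of their lcm; here lcm(8, 10) = 8·10/gcd(8, 10) = 80/2 = 40, so 40 ∣ s.

(⟹) If 40 ∣ s, write s = 40q. Since 40 = 5·8, s = 8·(5q), so 8 ∣ s; and since 40 = 4·10, s = 10·(4q), so 10 ∣ s.

Both directions hold.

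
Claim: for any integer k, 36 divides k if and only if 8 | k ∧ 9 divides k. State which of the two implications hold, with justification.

Not equivalent: only (⇐) holds.

(→) This fails: take k = 36. Certainly 36 ∣ 36, but 8 ∤ 36.

(←) Suppose 8 ∣ k and 9 ∣ k. Any common multiple of 8 and 9 is a multiple of their lcm; here gcd(8, 9) = 1, so lcm(8, 9) = 8·9 = 72, so 72 ∣ k. Since 36 ∣ 72, it follows that 36 ∣ k.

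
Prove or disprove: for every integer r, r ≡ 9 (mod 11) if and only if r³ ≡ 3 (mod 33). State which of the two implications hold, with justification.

[⇒] This fails: take r = 20. Then 20 ≡ 9 (mod 11), but 20³ = 8000 ≡ 14 (mod 33), not 3.

[⇐] Conversely, the residues r modulo 33 with r³ ≡ 3 (mod 33) are exactly {9}, and each is ≡ 9 (mod 11).

Only the converse holds.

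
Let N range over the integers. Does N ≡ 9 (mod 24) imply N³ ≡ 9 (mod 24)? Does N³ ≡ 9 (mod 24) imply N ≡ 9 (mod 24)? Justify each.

(⇒) Suppose N ≡ 9 (mod 24). Write N = 24j + 9. Then (24j + 9)³ = 13824j³ + 15552j² + 5832j + 729 = 24(576j³ + 648j² + 243j + 30) + 9, so N³ ≡ 9 (mod 24).

(⇐) Conversely, suppose N³ ≡ 9 (mod 24). The only residue r in {0, …, 23} with r³ ≡ 9 (mod 24) is r = 9, so N ≡ 9 (mod 24).

Both directions hold.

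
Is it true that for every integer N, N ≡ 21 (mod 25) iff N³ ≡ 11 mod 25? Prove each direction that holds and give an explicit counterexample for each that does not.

(⇒) Suppose N ≡ 21 (mod 25). Write N = 25j + 21. Then (25j + 21)³ = 15625j³ + 39375j² + 33075j + 9261 = 25(625j³ + 1575j² + 1323j + 370) + 11, so N³ ≡ 11 (mod 25).

(⇐) Conversely, suppose N³ ≡ 11 (mod 25). The only residue r in {0, …, 24} with r³ ≡ 11 (mod 25) is r = 21, so N ≡ 21 (mod 25).

Both implications hold.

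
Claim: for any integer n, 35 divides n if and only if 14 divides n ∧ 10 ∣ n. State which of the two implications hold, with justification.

(⟸) Suppose 14 ∣ n and 10 ∣ n. Any common multiple of 14 and 10 is a multiple of their lcm; here lcm(14, 10) = 14·10/gcd(14, 10) = 140/2 = 70, so 70 ∣ n. Since 35 ∣ 70, it follows that 35 ∣ n.

(⟹) This fails: take n = 35. Certainly 35 ∣ 35, but 14 ∤ 35.

Only the reverse direction holds.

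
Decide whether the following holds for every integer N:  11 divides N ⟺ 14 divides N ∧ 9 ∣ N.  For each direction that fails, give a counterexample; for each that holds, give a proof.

(→) This fails: take N = 11. Certainly 11 ∣ 11, but 14 ∤ 11.

(←) This fails: take N = 126. Both 14 ∣ 126 and 9 ∣ 126, yet 126 is not a multiple of 11 (since 126 = 11·11 + 5), so 11 ∤ 126.

Neither direction holds.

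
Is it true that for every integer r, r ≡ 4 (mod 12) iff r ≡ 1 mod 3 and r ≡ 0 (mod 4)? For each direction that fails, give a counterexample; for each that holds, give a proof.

Equivalent; both directions hold.

(⇒) Suppose r ≡ 4 (mod 12); write r = 12j + 4. Since 3 ∣ 12, reducing mod 3 gives r ≡ 4 ≡ 1 (mod 3); since 4 ∣ 12, reducing mod 4 gives r ≡ 4 ≡ 0 (mod 4).

(⇐) Conversely, if r ≡ 1 (mod 3) and r ≡ 0 (mod 4), then by the Chinese remainder theorem r ≡ 4 (mod 12). This is exactly r ≡ 4 (mod 12).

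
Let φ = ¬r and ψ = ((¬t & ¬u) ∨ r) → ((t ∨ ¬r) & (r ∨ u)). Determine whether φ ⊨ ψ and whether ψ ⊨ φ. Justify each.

(⇒) This fails. Under u = F, t = F, r = F, the left side is true but the right side is false.

(⇐) This fails. Under u = F, t = T, r = T, the left side is false but the right side is true.

(⇒) fails and (⇐) fails.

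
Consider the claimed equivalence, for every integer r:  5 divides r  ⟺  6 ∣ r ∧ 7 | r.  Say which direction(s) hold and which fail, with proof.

(⇒) This fails: take r = 5. Certainly 5 ∣ 5, but 6 ∤ 5.

(⇐) This fails: take r = 42. Both 6 ∣ 42 and 7 ∣ 42, yet 42 is not a multiple of 5 (since 42 = 8·5 + 2), so 5 ∤ 42.

(⇒) fails and (⇐) fails.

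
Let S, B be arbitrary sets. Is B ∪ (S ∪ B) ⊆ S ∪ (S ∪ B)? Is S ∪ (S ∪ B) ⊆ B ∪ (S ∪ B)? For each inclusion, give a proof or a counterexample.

Both inclusions hold; the sets are equal.

Forward inclusion. Let x ∈ B ∪ (S ∪ B). Then either x ∈ S and x ∉ B; or x ∈ B and x ∉ S; or x ∈ S ∩ B. In each case x ∈ S ∪ (S ∪ B), so B ∪ (S ∪ B) ⊆ S ∪ (S ∪ B).

Reverse inclusion. Let x ∈ S ∪ (S ∪ B). Then either x ∈ S and x ∉ B; or x ∈ B and x ∉ S; or x ∈ S ∩ B. In each case x ∈ B ∪ (S ∪ B), so S ∪ (S ∪ B) ⊆ B ∪ (S ∪ B).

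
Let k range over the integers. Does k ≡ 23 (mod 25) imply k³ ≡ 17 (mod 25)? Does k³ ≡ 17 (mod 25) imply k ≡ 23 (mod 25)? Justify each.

(⟹) Suppose k ≡ 23 (mod 25). Write k = 25j + 23. Then (25j + 23)³ = 15625j³ + 43125j² + 39675j + 12167 = 25(625j³ + 1725j² + 1587j + 486) + 17, so k³ ≡ 17 (mod 25).

(⟸) Conversely, suppose k³ ≡ 17 (mod 25). The only residue r in {0, …, 24} with r³ ≡ 17 (mod 25) is r = 23, so k ≡ 23 (mod 25).

The biconditional holds.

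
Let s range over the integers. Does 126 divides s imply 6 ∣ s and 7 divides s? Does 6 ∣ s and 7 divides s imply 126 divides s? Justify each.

Only the forward implication holds.

(⇒) If 126 ∣ s, write s = 126q. Since 126 = 21·6, s = 6·(21q), so 6 ∣ s; and since 126 = 18·7, s = 7·(18q), so 7 ∣ s.

(⇐) This fails: take s = 42. Both 6 ∣ 42 and 7 ∣ 42, yet 42 is not a multiple of 126 (since 42 = 0·126 + 42), so 126 ∤ 42.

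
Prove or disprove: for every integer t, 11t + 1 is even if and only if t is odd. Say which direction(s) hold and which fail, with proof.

[⇒] Suppose 11t + 1 is even. Since 11 is odd, 11t and t have the same parity, so 11t + 1 ≡ t + 1 (mod 2). As 1 is odd, 11t + 1 is even exactly when t is odd. Thus t is odd.

[⇐] Conversely, suppose t is odd; write t = 2j + 1. Then 11t + 1 = 11·(2j + 1) + 1 = 2·11j + 12, which is even.

The biconditional holds.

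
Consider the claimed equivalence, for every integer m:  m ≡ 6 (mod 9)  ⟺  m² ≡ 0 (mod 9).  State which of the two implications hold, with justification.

(⇒) holds; (⇐) fails.

Forward direction. Suppose m ≡ 6 (mod 9). Write m = 9j + 6. Then (9j + 6)² = 81j² + 108j + 36 = 9(9j² + 12j + 4) + 0, so m² ≡ 0 (mod 9).

Converse. This fails: take m = 0. Then 0² = 0 ≡ 0 (mod 9), yet 0 ≡ 0 (mod 9), not 6.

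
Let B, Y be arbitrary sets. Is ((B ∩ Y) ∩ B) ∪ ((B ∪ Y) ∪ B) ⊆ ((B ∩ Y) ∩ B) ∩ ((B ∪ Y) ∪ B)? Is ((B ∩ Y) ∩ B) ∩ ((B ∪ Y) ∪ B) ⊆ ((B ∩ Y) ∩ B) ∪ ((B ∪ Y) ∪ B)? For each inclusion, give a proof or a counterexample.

(⊆) fails; (⊇) holds.

(⊆) This inclusion fails. Take B = {1}, Y = ∅; then 1 ∈ ((B ∩ Y) ∩ B) ∪ ((B ∪ Y) ∪ B) but 1 ∉ ((B ∩ Y) ∩ B) ∩ ((B ∪ Y) ∪ B).

(⊇) Let x ∈ ((B ∩ Y) ∩ B) ∩ ((B ∪ Y) ∪ B). Then x ∈ B ∩ Y, from which x ∈ ((B ∩ Y) ∩ B) ∪ ((B ∪ Y) ∪ B).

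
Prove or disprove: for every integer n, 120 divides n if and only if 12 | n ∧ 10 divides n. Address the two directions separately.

Only the forward direction holds.

(⟹) If 120 ∣ n, write n = 120q. Since 120 = 10·12, n = 12·(10q), so 12 ∣ n; and since 120 = 12·10, n = 10·(12q), so 10 ∣ n.

(⟸) This fails: take n = 60. Both 12 ∣ 60 and 10 ∣ 60, yet 60 is not a multiple of 120 (since 60 = 0·120 + 60), so 120 ∤ 60.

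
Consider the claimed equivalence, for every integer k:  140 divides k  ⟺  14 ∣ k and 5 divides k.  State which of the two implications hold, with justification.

(⟸) This fails: take k = 70. Both 14 ∣ 70 and 5 ∣ 70, yet 70 is not a multiple of 140 (since 70 = 0·140 + 70), so 140 ∤ 70.

(⟹) If 140 ∣ k, write k = 140q. Since 140 = 10·14, k = 14·(10q), so 14 ∣ k; and since 140 = 28·5, k = 5·(28q), so 5 ∣ k.

Only the forward direction holds.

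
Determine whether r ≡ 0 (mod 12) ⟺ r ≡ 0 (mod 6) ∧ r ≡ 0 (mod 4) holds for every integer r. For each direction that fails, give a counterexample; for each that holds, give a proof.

Both directions hold.

Forward direction. Suppose r ≡ 0 (mod 12); write r = 12j + 0. Since 6 ∣ 12, reducing mod 6 gives r ≡ 0 (mod 6); since 4 ∣ 12, reducing mod 4 gives r ≡ 0 (mod 4).

Converse. If r ≡ 0 (mod 6) and r ≡ 0 (mod 4), then by the Chinese remainder theorem r ≡ 0 (mod 12). This is exactly r ≡ 0 (mod 12).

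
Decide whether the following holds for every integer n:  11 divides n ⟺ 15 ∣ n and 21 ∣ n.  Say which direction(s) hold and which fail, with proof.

Neither direction holds.

(⟹) This fails: take n = 11. Certainly 11 ∣ 11, but 15 ∤ 11.

(⟸) This fails: take n = 105. Both 15 ∣ 105 and 21 ∣ 105, yet 105 is not a multiple of 11 (since 105 = 9·11 + 6), so 11 ∤ 105.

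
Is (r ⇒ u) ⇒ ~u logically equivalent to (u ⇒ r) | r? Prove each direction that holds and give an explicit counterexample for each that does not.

(⇒) holds; (⇐) fails.

(→) Assume the antecedent. If u is true, the antecedent cannot hold. If u is false, (u ⇒ r) | r reduces to true regardless of the other variables. Either way (u ⇒ r) | r holds.

(←) This fails. Under u = T, r = T, the left side is false but the right side is true.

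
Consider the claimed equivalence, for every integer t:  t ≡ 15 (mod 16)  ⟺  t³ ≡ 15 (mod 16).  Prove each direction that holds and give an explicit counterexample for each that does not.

Equivalent; both directions hold.

Forward direction. Suppose t ≡ 15 (mod 16). Write t = 16j + 15. Then (16j + 15)³ = 4096j³ + 11520j² + 10800j + 3375 = 16(256j³ + 720j² + 675j + 210) + 15, so t³ ≡ 15 (mod 16).

Converse. Suppose t³ ≡ 15 (mod 16). The only residue r in {0, …, 15} with r³ ≡ 15 (mod 16) is r = 15, so t ≡ 15 (mod 16).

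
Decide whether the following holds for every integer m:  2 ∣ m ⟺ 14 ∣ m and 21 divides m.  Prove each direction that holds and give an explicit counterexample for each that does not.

[⇒] This fails: take m = 2. Certainly 2 ∣ 2, but 14 ∤ 2.

[⇐] Suppose 14 ∣ m and 21 ∣ m. Any common multiple of 14 and 21 is a multiple of their lcm; here lcm(14, 21) = 14·21/gcd(14, 21) = 294/7 = 42, so 42 ∣ m. Since 2 ∣ 42, it follows that 2 ∣ m.

The forward direction fails; the converse holds.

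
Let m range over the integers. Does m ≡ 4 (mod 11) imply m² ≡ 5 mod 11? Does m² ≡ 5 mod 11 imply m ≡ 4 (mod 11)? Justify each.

(⇐) This fails: take m = 7. Then 7² = 49 ≡ 5 (mod 11), yet 7 ≡ 7 (mod 11), not 4.

(⇒) Suppose m ≡ 4 (mod 11). Write m = 11j + 4. Then (11j + 4)² = 121j² + 88j + 16 = 11(11j² + 8j + 1) + 5, so m² ≡ 5 (mod 11).

Only the forward implication holds.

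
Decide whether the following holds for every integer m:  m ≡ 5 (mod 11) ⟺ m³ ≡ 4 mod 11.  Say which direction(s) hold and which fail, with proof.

(⇒) Suppose m ≡ 5 (mod 11). Write m = 11j + 5. Then (11j + 5)³ = 1331j³ + 1815j² + 825j + 125 = 11(121j³ + 165j² + 75j + 11) + 4, so m³ ≡ 4 (mod 11).

(⇐) For the converse, argue contrapositively. If m ≢ 5 (mod 11), then m is congruent to one of 0, 1, 2, 3, 4, 6, 7, 8, 9, 10 modulo 11, and these give m³ ≡ 0, 1, 8, 5, 9, 7, 2, 6, 3, 10 respectively — never 4.

Both directions hold.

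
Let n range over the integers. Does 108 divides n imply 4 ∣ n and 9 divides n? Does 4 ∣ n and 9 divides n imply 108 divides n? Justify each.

Only the forward implication holds.

(⟹) If 108 ∣ n, write n = 108q. Since 108 = 27·4, n = 4·(27q), so 4 ∣ n; and since 108 = 12·9, n = 9·(12q), so 9 ∣ n.

(⟸) This fails: take n = 36. Both 4 ∣ 36 and 9 ∣ 36, yet 36 is not a multiple of 108 (since 36 = 0·108 + 36), so 108 ∤ 36.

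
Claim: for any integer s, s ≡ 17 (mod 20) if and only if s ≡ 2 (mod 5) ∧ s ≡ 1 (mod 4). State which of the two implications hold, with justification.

(←) If s ≡ 2 (mod 5) and s ≡ 1 (mod 4), then by the Chinese remainder theorem s ≡ 17 (mod 20). This is exactly s ≡ 17 (mod 20).

(→) Suppose s ≡ 17 (mod 20); write s = 20j + 17. Since 5 ∣ 20, reducing mod 5 gives s ≡ 17 ≡ 2 (mod 5); since 4 ∣ 20, reducing mod 4 gives s ≡ 17 ≡ 1 (mod 4).

The biconditional holds.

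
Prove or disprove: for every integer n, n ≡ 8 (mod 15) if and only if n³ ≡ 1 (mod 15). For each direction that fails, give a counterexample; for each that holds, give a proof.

Both directions fail.

[⇒] This fails: take n = 8. Then 8 ≡ 8 (mod 15), but 8³ = 512 ≡ 2 (mod 15), not 1.

[⇐] This fails: take n = 1. Then 1³ = 1 ≡ 1 (mod 15), yet 1 ≡ 1 (mod 15), not 8.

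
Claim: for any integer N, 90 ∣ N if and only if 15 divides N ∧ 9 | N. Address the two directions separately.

Only the forward implication holds.

(⟹) If 90 ∣ N, write N = 90q. Since 90 = 6·15, N = 15·(6q), so 15 ∣ N; and since 90 = 10·9, N = 9·(10q), so 9 ∣ N.

(⟸) This fails: take N = 45. Both 15 ∣ 45 and 9 ∣ 45, yet 45 is not a multiple of 90 (since 45 = 0·90 + 45), so 90 ∤ 45.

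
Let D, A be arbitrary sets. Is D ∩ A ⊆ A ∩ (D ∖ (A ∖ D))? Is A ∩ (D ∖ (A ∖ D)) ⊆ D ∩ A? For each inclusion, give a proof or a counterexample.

(⊆) Let x ∈ D ∩ A. Then x ∈ D ∩ A, from which x ∈ A ∩ (D ∖ (A ∖ D)).

(⊇) Let x ∈ A ∩ (D ∖ (A ∖ D)). Then x ∈ D ∩ A, from which x ∈ D ∩ A.

The two sets are equal.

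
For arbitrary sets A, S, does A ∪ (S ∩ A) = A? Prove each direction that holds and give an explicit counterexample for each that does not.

The two sets are equal.

Forward inclusion. Let x ∈ A ∪ (S ∩ A). Then either x ∈ A and x ∉ S; or x ∈ A ∩ S. In each case x ∈ A, so A ∪ (S ∩ A) ⊆ A.

Reverse inclusion. Let x ∈ A. Then either x ∈ A and x ∉ S; or x ∈ A ∩ S. In each case x ∈ A ∪ (S ∩ A), so A ⊆ A ∪ (S ∩ A).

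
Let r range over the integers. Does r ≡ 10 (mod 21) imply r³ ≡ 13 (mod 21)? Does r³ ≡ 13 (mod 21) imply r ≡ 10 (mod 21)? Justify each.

[⇒] Suppose r ≡ 10 (mod 21). Write r = 21j + 10. Then (21j + 10)³ = 9261j³ + 13230j² + 6300j + 1000 = 21(441j³ + 630j² + 300j + 47) + 13, so r³ ≡ 13 (mod 21).

[⇐] This fails: take r = 13. Then 13³ = 2197 ≡ 13 (mod 21), yet 13 ≡ 13 (mod 21), not 10.

Not equivalent: only (⇒) holds.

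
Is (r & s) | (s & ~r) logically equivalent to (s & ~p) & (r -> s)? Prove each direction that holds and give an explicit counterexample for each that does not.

Only the reverse direction holds.

[⇒] This fails. Under s = T, r = F, p = T, the left side is true but the right side is false.

[⇐] Assume the antecedent. If s is true, (r & s) | (s & ~r) reduces to true regardless of the other variables. If s is false, the antecedent cannot hold. Either way (r & s) | (s & ~r) holds.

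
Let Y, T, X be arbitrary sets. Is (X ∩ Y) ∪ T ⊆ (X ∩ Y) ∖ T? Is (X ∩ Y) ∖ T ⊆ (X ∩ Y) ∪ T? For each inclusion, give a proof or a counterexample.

Reverse inclusion. Let x ∈ (X ∩ Y) ∖ T. Then x ∈ Y ∩ X and x ∉ T, from which x ∈ (X ∩ Y) ∪ T.

Forward inclusion. This inclusion fails. Take Y = ∅, T = {1}, X = ∅; then 1 ∈ (X ∩ Y) ∪ T but 1 ∉ (X ∩ Y) ∖ T.

The sets are not equal: only the reverse inclusion holds.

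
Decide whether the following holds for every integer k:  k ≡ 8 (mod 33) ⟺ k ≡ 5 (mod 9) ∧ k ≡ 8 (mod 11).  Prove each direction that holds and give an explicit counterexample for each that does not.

(⟹) This fails: k = 8 gives 8 ≡ 8 (mod 33) but 8 ≡ 8 (mod 9), so the conjunction on the right does not hold.

(⟸) Conversely, if k ≡ 5 (mod 9) and k ≡ 8 (mod 11), then by the Chinese remainder theorem k ≡ 41 (mod 99). Since 41 ≡ 8 (mod 33) and 33 ∣ 99, we get k ≡ 8 (mod 33).

Not equivalent: only (⇐) holds.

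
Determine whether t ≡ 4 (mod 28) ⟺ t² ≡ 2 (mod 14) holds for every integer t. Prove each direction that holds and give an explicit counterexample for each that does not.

The forward direction holds; the converse fails.

(→) Suppose t ≡ 4 (mod 28). Then t² ≡ 4² = 16 (mod 28), and since 14 ∣ 28, also t² ≡ 2 (mod 14).

(←) This fails: take t = 10. Then 10² = 100 ≡ 2 (mod 14), yet 10 ≡ 10 (mod 28), not 4.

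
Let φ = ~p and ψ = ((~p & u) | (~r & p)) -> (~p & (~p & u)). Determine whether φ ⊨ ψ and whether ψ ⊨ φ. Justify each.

(⇒) holds; (⇐) fails.

(⟹) Assume the antecedent. If r is true, the consequent reduces to true regardless of the other variables. If r is false, the antecedent forces (r = F, u = F, p = F) or (r = F, u = T, p = F), and the consequent holds there. Either way the consequent holds.

(⟸) This fails. Under r = T, u = F, p = T, the left side is false but the right side is true.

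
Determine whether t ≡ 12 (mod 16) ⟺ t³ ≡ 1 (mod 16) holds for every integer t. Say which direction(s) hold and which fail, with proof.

(→) This fails: take t = 12. Then 12 ≡ 12 (mod 16), but 12³ = 1728 ≡ 0 (mod 16), not 1.

(←) This fails: take t = 1. Then 1³ = 1 ≡ 1 (mod 16), yet 1 ≡ 1 (mod 16), not 12.

Neither implication holds.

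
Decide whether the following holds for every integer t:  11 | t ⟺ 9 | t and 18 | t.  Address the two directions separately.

(→) This fails: take t = 11. Certainly 11 ∣ 11, but 9 ∤ 11.

(←) This fails: take t = 18. Both 9 ∣ 18 and 18 ∣ 18, yet 18 is not a multiple of 11 (since 18 = 1·11 + 7), so 11 ∤ 18.

Neither implication holds.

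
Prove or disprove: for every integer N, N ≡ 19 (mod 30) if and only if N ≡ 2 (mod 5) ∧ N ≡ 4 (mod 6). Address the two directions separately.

(⇒) fails and (⇐) fails.

(⇒) This fails: N = 19 gives 19 ≡ 19 (mod 30) but 19 ≡ 4 (mod 5), so the conjunction on the right does not hold.

(⇐) This fails: N = 22 satisfies both congruences on the right (22 ≡ 2 mod 5 and 22 ≡ 4 mod 6) yet 22 ≡ 22 (mod 30), not 19.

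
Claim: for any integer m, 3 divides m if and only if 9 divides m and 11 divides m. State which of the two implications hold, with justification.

The forward direction fails; the converse holds.

(⟸) Suppose 9 ∣ m and 11 ∣ m. Any common multiple of 9 and 11 is a multiple of their lcm; here gcd(9, 11) = 1, so lcm(9, 11) = 9·11 = 99, so 99 ∣ m. Since 3 ∣ 99, it follows that 3 ∣ m.

(⟹) This fails: take m = 3. Certainly 3 ∣ 3, but 9 ∤ 3.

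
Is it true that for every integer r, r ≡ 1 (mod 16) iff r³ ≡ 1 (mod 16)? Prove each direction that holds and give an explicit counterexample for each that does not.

Converse. Suppose r³ ≡ 1 (mod 16). The only residue r in {0, …, 15} with r³ ≡ 1 (mod 16) is r = 1, so r ≡ 1 (mod 16).

Forward direction. Suppose r ≡ 1 (mod 16). Write r = 16j + 1. Then (16j + 1)³ = 4096j³ + 768j² + 48j + 1 = 16(256j³ + 48j² + 3j) + 1, so r³ ≡ 1 (mod 16).

Both directions hold.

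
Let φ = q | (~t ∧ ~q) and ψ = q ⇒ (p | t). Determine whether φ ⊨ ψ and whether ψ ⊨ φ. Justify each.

Neither direction holds.

(⇒) This fails. Under p = F, t = F, q = T, the left side is true but the right side is false.

(⇐) This fails. Under p = F, t = T, q = F, the left side is false but the right side is true.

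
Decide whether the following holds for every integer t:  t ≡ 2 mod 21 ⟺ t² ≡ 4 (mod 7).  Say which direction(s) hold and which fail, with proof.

(←) This fails: take t = 5. Then 5² = 25 ≡ 4 (mod 7), yet 5 ≡ 5 (mod 21), not 2.

(→) Suppose t ≡ 2 (mod 21). Then t² ≡ 2² = 4 (mod 21), and since 7 ∣ 21, also t² ≡ 4 (mod 7).

Only the forward implication holds.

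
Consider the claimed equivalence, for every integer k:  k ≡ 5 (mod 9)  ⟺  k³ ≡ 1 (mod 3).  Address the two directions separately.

(→) This fails: take k = 5. Then 5 ≡ 5 (mod 9), but 5³ = 125 ≡ 2 (mod 3), not 1.

(←) This fails: take k = 1. Then 1³ = 1 ≡ 1 (mod 3), yet 1 ≡ 1 (mod 9), not 5.

(⇒) fails and (⇐) fails.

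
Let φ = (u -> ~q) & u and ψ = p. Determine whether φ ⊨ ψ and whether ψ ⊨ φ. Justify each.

(⟹) This fails. Under q = F, p = F, u = T, the left side is true but the right side is false.

(⟸) This fails. Under q = F, p = T, u = F, the left side is false but the right side is true.

Neither direction holds.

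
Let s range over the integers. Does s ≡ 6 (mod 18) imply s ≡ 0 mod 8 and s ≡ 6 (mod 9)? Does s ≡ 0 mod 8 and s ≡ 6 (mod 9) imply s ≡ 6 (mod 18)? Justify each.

Only the reverse direction holds.

Forward direction. This fails: s = 42 gives 42 ≡ 6 (mod 18) but 42 ≡ 2 (mod 8), so the conjunction on the right does not hold.

Converse. If s ≡ 0 (mod 8) and s ≡ 6 (mod 9), then by the Chinese remainder theorem s ≡ 24 (mod 72). Since 24 ≡ 6 (mod 18) and 18 ∣ 72, we get s ≡ 6 (mod 18).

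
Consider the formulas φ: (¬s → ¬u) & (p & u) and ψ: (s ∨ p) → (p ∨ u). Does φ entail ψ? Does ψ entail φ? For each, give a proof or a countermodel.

(⟹) Assume the antecedent. If u is true, (s ∨ p) → (p ∨ u) reduces to true regardless of the other variables. If u is false, the antecedent cannot hold. Either way (s ∨ p) → (p ∨ u) holds.

(⟸) This fails. Under u = F, s = F, p = F, the left side is false but the right side is true.

(⇒) holds; (⇐) fails.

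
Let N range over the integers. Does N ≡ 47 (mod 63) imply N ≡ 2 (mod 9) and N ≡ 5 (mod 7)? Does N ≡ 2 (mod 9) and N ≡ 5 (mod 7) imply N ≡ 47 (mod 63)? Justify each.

(⟹) Suppose N ≡ 47 (mod 63); write N = 63j + 47. Since 9 ∣ 63, reducing mod 9 gives N ≡ 47 ≡ 2 (mod 9); since 7 ∣ 63, reducing mod 7 gives N ≡ 47 ≡ 5 (mod 7).

(⟸) Conversely, if N ≡ 2 (mod 9) and N ≡ 5 (mod 7), then by the Chinese remainder theorem N ≡ 47 (mod 63). This is exactly N ≡ 47 (mod 63).

Equivalent; both directions hold.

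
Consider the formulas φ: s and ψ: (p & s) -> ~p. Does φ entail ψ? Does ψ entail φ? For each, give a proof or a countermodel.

(⇒) fails and (⇐) fails.

[⇒] This fails. Under p = T, s = T, the left side is true but the right side is false.

[⇐] This fails. Under p = F, s = F, the left side is false but the right side is true.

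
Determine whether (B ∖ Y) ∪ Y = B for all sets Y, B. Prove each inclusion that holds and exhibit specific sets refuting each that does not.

(⊆) This inclusion fails. Take Y = {1}, B = ∅; then 1 ∈ (B ∖ Y) ∪ Y but 1 ∉ B.

(⊇) Let x ∈ B. Then either x ∈ B and x ∉ Y; or x ∈ Y ∩ B. In each case x ∈ (B ∖ Y) ∪ Y, so B ⊆ (B ∖ Y) ∪ Y.

Only the reverse inclusion holds.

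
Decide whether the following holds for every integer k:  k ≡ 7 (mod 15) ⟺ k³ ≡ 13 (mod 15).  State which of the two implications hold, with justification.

[⇐] Suppose k³ ≡ 13 (mod 15). The only residue r in {0, …, 14} with r³ ≡ 13 (mod 15) is r = 7, so k ≡ 7 (mod 15).

[⇒] Suppose k ≡ 7 (mod 15). Write k = 15j + 7. Then (15j + 7)³ = 3375j³ + 4725j² + 2205j + 343 = 15(225j³ + 315j² + 147j + 22) + 13, so k³ ≡ 13 (mod 15).

Both directions hold.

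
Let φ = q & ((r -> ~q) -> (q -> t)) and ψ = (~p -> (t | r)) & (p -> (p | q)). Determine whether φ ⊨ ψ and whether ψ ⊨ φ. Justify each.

Not equivalent: only (⇒) holds.

[⇒] Assume the antecedent. If r is true, the consequent reduces to true regardless of the other variables. If r is false, the antecedent forces (q = T, p = F, r = F, t = T) or (q = T, p = T, r = F, t = T), and the consequent holds there. Either way the consequent holds.

[⇐] This fails. Under q = F, p = T, r = F, t = F, the left side is false but the right side is true.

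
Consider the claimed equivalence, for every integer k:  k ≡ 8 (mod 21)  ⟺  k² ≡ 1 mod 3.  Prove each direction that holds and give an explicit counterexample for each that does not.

Not equivalent: only (⇒) holds.

[⇐] This fails: take k = 1. Then 1² = 1 ≡ 1 (mod 3), yet 1 ≡ 1 (mod 21), not 8.

[⇒] Suppose k ≡ 8 (mod 21). Then k² ≡ 8² = 64 (mod 21), and since 3 ∣ 21, also k² ≡ 1 (mod 3).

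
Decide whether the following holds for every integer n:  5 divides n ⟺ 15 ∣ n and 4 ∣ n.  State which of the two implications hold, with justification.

Only the converse holds.

[⇒] This fails: take n = 5. Certainly 5 ∣ 5, but 15 ∤ 5.

[⇐] Suppose 15 ∣ n and 4 ∣ n. Any common multiple of 15 and 4 is a multiple of their lcm; here gcd(15, 4) = 1, so lcm(15, 4) = 15·4 = 60, so 60 ∣ n. Since 5 ∣ 60, it follows that 5 ∣ n.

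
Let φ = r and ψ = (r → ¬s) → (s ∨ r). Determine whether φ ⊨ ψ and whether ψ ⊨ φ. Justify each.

Not equivalent: only (⇒) holds.

[⇐] This fails. Under s = T, r = F, the left side is false but the right side is true.

[⇒] Assume the antecedent. If s is true, (r → ¬s) → (s ∨ r) reduces to true regardless of the other variables. If s is false, the antecedent forces (s = F, r = T), and (r → ¬s) → (s ∨ r) holds there. Either way (r → ¬s) → (s ∨ r) holds.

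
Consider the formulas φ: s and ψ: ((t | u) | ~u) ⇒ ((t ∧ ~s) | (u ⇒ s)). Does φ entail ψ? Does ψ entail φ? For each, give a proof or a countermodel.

(⟹) Assume the antecedent. If t is true, the consequent reduces to true regardless of the other variables. If t is false, the antecedent forces (t = F, s = T, u = F) or (t = F, s = T, u = T), and the consequent holds there. Either way the consequent holds.

(⟸) This fails. Under t = F, s = F, u = F, the left side is false but the right side is true.

(⇒) holds; (⇐) fails.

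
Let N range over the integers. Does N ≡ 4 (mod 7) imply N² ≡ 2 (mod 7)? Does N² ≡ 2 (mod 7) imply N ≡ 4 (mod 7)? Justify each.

Not equivalent: only (⇒) holds.

(⟹) Suppose N ≡ 4 (mod 7). Write N = 7j + 4. Then (7j + 4)² = 49j² + 56j + 16 = 7(7j² + 8j + 2) + 2, so N² ≡ 2 (mod 7).

(⟸) This fails: take N = 3. Then 3² = 9 ≡ 2 (mod 7), yet 3 ≡ 3 (mod 7), not 4.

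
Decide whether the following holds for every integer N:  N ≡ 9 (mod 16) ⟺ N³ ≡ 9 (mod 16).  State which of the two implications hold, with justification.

(⇒) Suppose N ≡ 9 (mod 16). Write N = 16j + 9. Then (16j + 9)³ = 4096j³ + 6912j² + 3888j + 729 = 16(256j³ + 432j² + 243j + 45) + 9, so N³ ≡ 9 (mod 16).

(⇐) Conversely, suppose N³ ≡ 9 (mod 16). The only residue r in {0, …, 15} with r³ ≡ 9 (mod 16) is r = 9, so N ≡ 9 (mod 16).

Equivalent; both directions hold.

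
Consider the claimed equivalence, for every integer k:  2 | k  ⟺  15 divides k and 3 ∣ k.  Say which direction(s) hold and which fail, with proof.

(⇒) fails and (⇐) fails.

(⟹) This fails: take k = 2. Certainly 2 ∣ 2, but 15 ∤ 2.

(⟸) This fails: take k = 15. Both 15 ∣ 15 and 3 ∣ 15, yet 15 is not a multiple of 2 (since 15 = 7·2 + 1), so 2 ∤ 15.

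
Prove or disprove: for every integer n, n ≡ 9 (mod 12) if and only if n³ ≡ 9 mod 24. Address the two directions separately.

(⇒) This fails: take n = 21. Then 21 ≡ 9 (mod 12), but 21³ = 9261 ≡ 21 (mod 24), not 9.

(⇐) Conversely, the residues r modulo 24 with r³ ≡ 9 (mod 24) are exactly {9}, and each is ≡ 9 (mod 12).

(⇒) fails; (⇐) holds.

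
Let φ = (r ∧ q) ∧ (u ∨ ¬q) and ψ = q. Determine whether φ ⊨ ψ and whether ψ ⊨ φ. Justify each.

[⇐] This fails. Under r = F, u = F, q = T, the left side is false but the right side is true.

[⇒] Assume the antecedent. If r is true, the antecedent forces (r = T, u = T, q = T), and q holds there. If r is false, the antecedent cannot hold. Either way q holds.

Only the forward implication holds.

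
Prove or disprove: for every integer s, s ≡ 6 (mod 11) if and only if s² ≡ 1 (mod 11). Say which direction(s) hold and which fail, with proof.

Both directions fail.

(→) This fails: take s = 6. Then 6 ≡ 6 (mod 11), but 6² = 36 ≡ 3 (mod 11), not 1.

(←) This fails: take s = 1. Then 1² = 1 ≡ 1 (mod 11), yet 1 ≡ 1 (mod 11), not 6.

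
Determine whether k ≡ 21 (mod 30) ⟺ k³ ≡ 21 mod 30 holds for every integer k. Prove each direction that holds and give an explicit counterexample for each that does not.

(→) Suppose k ≡ 21 (mod 30). Write k = 30j + 21. Then (30j + 21)³ = 27000j³ + 56700j² + 39690j + 9261 = 30(900j³ + 1890j² + 1323j + 308) + 21, so k³ ≡ 21 (mod 30).

(←) Conversely, suppose k³ ≡ 21 (mod 30). The only residue r in {0, …, 29} with r³ ≡ 21 (mod 30) is r = 21, so k ≡ 21 (mod 30).

Both implications hold.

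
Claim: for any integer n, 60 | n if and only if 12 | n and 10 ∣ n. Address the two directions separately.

The biconditional holds.

[⇒] If 60 ∣ n, write n = 60q. Since 60 = 5·12, n = 12·(5q), so 12 ∣ n; and since 60 = 6·10, n = 10·(6q), so 10 ∣ n.

[⇐] Suppose 12 ∣ n and 10 ∣ n. Any common multiple of 12 and 10 is a multiple of their lcm; here lcm(12, 10) = 12·10/gcd(12, 10) = 120/2 = 60, so 60 ∣ n.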